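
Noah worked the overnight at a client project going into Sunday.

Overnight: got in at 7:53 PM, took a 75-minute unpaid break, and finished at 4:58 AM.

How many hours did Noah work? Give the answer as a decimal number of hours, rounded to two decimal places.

Overnight: 7:53 PM → midnight = 4 h 7 min; midnight → 4:58 AM = 4 h 58 min; span 9 h 5 min; less 75 min break → 7 h 50 min

7.83 hours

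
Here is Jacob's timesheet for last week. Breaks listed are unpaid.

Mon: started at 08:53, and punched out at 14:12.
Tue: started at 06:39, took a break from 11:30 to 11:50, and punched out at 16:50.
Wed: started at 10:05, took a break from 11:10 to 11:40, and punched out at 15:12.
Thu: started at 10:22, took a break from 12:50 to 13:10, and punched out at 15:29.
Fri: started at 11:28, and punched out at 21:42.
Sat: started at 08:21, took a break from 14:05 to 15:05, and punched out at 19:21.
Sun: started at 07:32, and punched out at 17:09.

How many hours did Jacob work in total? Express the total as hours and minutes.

54 h 25 min

Mon: 08:53–14:12 = 5 h 19 min
Tue: 06:39–16:50 = 10 h 11 min; less 20 min break → 9 h 51 min
Wed: 10:05–15:12 = 5 h 7 min; less 30 min break → 4 h 37 min
Thu: 10:22–15:29 = 5 h 7 min; less 20 min break → 4 h 47 min
Fri: 11:28–21:42 = 10 h 14 min
Sat: 08:21–19:21 = 11 h 0 min; less 60 min break → 10 h 0 min
Sun: 07:32–17:09 = 9 h 37 min
Total: 5 h 19 min + 9 h 51 min + 4 h 37 min + 4 h 47 min + 10 h 14 min + 10 h 0 min + 9 h 37 min = 54 h 25 min.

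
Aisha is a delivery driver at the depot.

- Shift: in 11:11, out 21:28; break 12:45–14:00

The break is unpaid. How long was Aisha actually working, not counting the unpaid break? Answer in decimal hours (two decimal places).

Shift: 11:11–21:28 = 10 h 17 min; less 75 min break → 9 h 2 min

9.03 hours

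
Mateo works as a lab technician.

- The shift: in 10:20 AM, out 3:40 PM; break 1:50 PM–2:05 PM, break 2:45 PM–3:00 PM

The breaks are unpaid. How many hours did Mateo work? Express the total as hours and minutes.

4 h 50 min

The shift: 10:20 AM–3:40 PM = 5 h 20 min; less 30 min break → 4 h 50 min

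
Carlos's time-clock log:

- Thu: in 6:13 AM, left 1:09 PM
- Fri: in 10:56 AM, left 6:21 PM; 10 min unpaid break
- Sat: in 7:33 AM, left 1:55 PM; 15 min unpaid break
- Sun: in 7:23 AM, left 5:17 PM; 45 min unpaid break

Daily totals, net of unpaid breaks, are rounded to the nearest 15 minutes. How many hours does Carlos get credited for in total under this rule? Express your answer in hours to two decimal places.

Thu: 6:13 AM–1:09 PM = 6 h 56 min → rounds to 7 h 0 min
Fri: 10:56 AM–6:21 PM = 7 h 25 min − 10 min = 7 h 15 min → rounds to 7 h 15 min
Sat: 7:33 AM–1:55 PM = 6 h 22 min − 15 min = 6 h 7 min → rounds to 6 h 0 min
Sun: 7:23 AM–5:17 PM = 9 h 54 min − 45 min = 9 h 9 min → rounds to 9 h 15 min
Total credited: 29 h 30 min.

29.50 hours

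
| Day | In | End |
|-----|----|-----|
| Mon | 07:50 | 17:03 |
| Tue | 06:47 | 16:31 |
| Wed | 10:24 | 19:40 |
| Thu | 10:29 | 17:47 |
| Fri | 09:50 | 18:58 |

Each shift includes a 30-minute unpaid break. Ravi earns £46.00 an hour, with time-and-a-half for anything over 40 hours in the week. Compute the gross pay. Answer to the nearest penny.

£1988.35

Mon: 07:50–17:03 = 9 h 13 min; less 30 min break → 8 h 43 min
Tue: 06:47–16:31 = 9 h 44 min; less 30 min break → 9 h 14 min
Wed: 10:24–19:40 = 9 h 16 min; less 30 min break → 8 h 46 min
Thu: 10:29–17:47 = 7 h 18 min; less 30 min break → 6 h 48 min
Fri: 09:50–18:58 = 9 h 8 min; less 30 min break → 8 h 38 min
Total worked: 42 h 9 min = 2529 min.
Regular 40 h 0 min = 2400 min at £46.00/h; overtime 2 h 9 min = 129 min at £69.00/h.
Pay = (2400 × £46.00 + 129 × £69.00) ÷ 60 = £1988.35.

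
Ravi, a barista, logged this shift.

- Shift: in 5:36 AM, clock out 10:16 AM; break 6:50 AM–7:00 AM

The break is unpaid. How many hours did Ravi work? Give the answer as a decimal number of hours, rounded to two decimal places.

4.50 hours

Shift: 5:36 AM–10:16 AM = 4 h 40 min; less 10 min break → 4 h 30 min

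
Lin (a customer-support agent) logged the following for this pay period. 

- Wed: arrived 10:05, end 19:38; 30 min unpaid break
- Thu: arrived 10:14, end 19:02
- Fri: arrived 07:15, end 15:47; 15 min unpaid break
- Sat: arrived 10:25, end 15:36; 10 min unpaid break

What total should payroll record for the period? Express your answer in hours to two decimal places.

31.15 hours

Wed: 10:05–19:38 = 9 h 33 min; less 30 min break → 9 h 3 min
Thu: 10:14–19:02 = 8 h 48 min
Fri: 07:15–15:47 = 8 h 32 min; less 15 min break → 8 h 17 min
Sat: 10:25–15:36 = 5 h 11 min; less 10 min break → 5 h 1 min
Total: 9 h 3 min + 8 h 48 min + 8 h 17 min + 5 h 1 min = 31 h 9 min.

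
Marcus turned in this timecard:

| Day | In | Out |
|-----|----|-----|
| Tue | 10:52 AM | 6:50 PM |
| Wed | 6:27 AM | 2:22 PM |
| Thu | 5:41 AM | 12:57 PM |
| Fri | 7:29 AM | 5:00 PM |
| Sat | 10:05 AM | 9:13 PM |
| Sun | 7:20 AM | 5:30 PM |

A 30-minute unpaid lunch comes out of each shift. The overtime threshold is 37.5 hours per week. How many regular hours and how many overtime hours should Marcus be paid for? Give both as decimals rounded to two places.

Tue: 10:52 AM–6:50 PM = 7 h 58 min; less 30 min break → 7 h 28 min
Wed: 6:27 AM–2:22 PM = 7 h 55 min; less 30 min break → 7 h 25 min
Thu: 5:41 AM–12:57 PM = 7 h 16 min; less 30 min break → 6 h 46 min
Fri: 7:29 AM–5:00 PM = 9 h 31 min; less 30 min break → 9 h 1 min
Sat: 10:05 AM–9:13 PM = 11 h 8 min; less 30 min break → 10 h 38 min
Sun: 7:20 AM–5:30 PM = 10 h 10 min; less 30 min break → 9 h 40 min
Total worked: 50 h 58 min = 50.97 h.
Threshold 37.5 h → overtime 13 h 28 min, regular 37 h 30 min.

Regular 37.50 hours, overtime 13.47 hours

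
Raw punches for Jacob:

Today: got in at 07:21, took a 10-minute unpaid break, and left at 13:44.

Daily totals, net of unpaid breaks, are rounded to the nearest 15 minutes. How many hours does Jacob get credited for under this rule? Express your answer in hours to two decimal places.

6.25 hours

Today: 07:21–13:44 = 6 h 23 min − 10 min = 6 h 13 min → rounds to 6 h 15 min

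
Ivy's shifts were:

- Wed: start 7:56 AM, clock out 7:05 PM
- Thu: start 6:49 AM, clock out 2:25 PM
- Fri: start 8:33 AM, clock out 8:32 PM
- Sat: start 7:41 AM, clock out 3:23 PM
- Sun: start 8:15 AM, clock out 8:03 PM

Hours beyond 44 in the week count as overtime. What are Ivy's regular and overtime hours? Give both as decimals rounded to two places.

Regular 44.00 hours, overtime 6.23 hours

Wed: 7:56 AM–7:05 PM = 11 h 9 min
Thu: 6:49 AM–2:25 PM = 7 h 36 min
Fri: 8:33 AM–8:32 PM = 11 h 59 min
Sat: 7:41 AM–3:23 PM = 7 h 42 min
Sun: 8:15 AM–8:03 PM = 11 h 48 min
Total worked: 50 h 14 min = 50.23 h.
Threshold 44 h → overtime 6 h 14 min, regular 44 h 0 min.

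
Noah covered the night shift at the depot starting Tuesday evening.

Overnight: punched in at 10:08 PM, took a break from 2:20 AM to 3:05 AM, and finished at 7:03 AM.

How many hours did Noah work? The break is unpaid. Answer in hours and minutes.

Overnight: 10:08 PM → midnight = 1 h 52 min; midnight → 7:03 AM = 7 h 3 min; span 8 h 55 min; less 45 min break → 8 h 10 min

8 h 10 min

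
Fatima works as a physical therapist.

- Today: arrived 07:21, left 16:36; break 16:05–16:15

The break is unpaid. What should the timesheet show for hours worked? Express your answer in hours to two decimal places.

9.08 hours

Today: 07:21–16:36 = 9 h 15 min; less 10 min break → 9 h 5 min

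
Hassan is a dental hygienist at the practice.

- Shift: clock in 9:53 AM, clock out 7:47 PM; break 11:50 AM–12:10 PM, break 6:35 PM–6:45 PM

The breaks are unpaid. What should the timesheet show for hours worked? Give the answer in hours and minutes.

9 h 24 min

Shift: 9:53 AM–7:47 PM = 9 h 54 min; less 30 min break → 9 h 24 min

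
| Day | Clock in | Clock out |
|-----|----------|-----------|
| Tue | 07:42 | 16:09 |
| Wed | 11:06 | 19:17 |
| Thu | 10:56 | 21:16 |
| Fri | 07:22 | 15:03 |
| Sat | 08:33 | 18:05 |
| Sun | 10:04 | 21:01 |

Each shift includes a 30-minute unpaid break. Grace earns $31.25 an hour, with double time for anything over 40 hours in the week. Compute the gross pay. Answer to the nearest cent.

$2008.33

Tue: 07:42–16:09 = 8 h 27 min; less 30 min break → 7 h 57 min
Wed: 11:06–19:17 = 8 h 11 min; less 30 min break → 7 h 41 min
Thu: 10:56–21:16 = 10 h 20 min; less 30 min break → 9 h 50 min
Fri: 07:22–15:03 = 7 h 41 min; less 30 min break → 7 h 11 min
Sat: 08:33–18:05 = 9 h 32 min; less 30 min break → 9 h 2 min
Sun: 10:04–21:01 = 10 h 57 min; less 30 min break → 10 h 27 min
Total worked: 52 h 8 min = 3128 min.
Regular 40 h 0 min = 2400 min at $31.25/h; overtime 12 h 8 min = 728 min at $62.50/h.
Pay = (2400 × $31.25 + 728 × $62.50) ÷ 60 = $2008.33.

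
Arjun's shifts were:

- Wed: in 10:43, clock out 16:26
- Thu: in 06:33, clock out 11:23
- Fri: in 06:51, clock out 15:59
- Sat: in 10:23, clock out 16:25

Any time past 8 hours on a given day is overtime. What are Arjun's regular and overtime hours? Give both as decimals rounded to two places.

Wed: 10:43–16:26 = 5 h 43 min
Thu: 06:33–11:23 = 4 h 50 min
Fri: 06:51–15:59 = 9 h 8 min
Sat: 10:23–16:25 = 6 h 2 min
Wed reg 5 h 43 min / OT 0 h 0 min; Thu reg 4 h 50 min / OT 0 h 0 min; Fri reg 8 h 0 min / OT 1 h 8 min; Sat reg 6 h 2 min / OT 0 h 0 min.
Totals: regular 24 h 35 min, overtime 1 h 8 min.

Regular 24.58 hours, overtime 1.13 hours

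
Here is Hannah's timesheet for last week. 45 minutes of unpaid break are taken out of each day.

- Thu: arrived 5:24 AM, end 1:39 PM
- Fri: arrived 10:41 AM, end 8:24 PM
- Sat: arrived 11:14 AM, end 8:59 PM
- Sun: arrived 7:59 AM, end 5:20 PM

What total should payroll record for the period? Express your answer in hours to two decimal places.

Thu: 5:24 AM–1:39 PM = 8 h 15 min; less 45 min break → 7 h 30 min
Fri: 10:41 AM–8:24 PM = 9 h 43 min; less 45 min break → 8 h 58 min
Sat: 11:14 AM–8:59 PM = 9 h 45 min; less 45 min break → 9 h 0 min
Sun: 7:59 AM–5:20 PM = 9 h 21 min; less 45 min break → 8 h 36 min
Total: 7 h 30 min + 8 h 58 min + 9 h 0 min + 8 h 36 min = 34 h 4 min.

34.07 hours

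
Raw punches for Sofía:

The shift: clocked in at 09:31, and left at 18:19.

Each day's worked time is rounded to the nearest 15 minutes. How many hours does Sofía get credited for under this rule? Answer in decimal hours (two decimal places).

8.75 hours

The shift: 09:31–18:19 = 8 h 48 min → rounds to 8 h 45 min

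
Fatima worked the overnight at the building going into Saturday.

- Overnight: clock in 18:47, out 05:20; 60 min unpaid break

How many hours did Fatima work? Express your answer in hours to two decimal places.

Overnight: 18:47 → midnight = 5 h 13 min; midnight → 05:20 = 5 h 20 min; span 10 h 33 min; less 60 min break → 9 h 33 min

9.55 hours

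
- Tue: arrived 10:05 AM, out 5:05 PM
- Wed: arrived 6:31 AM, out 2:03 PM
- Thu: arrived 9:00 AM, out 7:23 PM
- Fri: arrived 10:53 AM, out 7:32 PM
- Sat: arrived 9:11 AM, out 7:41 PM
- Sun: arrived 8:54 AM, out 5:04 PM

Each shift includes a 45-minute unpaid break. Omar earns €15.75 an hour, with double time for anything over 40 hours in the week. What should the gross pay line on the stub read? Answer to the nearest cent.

€873.60

Tue: 10:05 AM–5:05 PM = 7 h 0 min; less 45 min break → 6 h 15 min
Wed: 6:31 AM–2:03 PM = 7 h 32 min; less 45 min break → 6 h 47 min
Thu: 9:00 AM–7:23 PM = 10 h 23 min; less 45 min break → 9 h 38 min
Fri: 10:53 AM–7:32 PM = 8 h 39 min; less 45 min break → 7 h 54 min
Sat: 9:11 AM–7:41 PM = 10 h 30 min; less 45 min break → 9 h 45 min
Sun: 8:54 AM–5:04 PM = 8 h 10 min; less 45 min break → 7 h 25 min
Total worked: 47 h 44 min = 2864 min.
Regular 40 h 0 min = 2400 min at €15.75/h; overtime 7 h 44 min = 464 min at €31.50/h.
Pay = (2400 × €15.75 + 464 × €31.50) ÷ 60 = €873.60.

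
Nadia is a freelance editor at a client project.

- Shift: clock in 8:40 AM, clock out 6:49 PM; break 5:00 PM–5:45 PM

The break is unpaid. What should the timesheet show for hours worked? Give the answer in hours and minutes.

Shift: 8:40 AM–6:49 PM = 10 h 9 min; less 45 min break → 9 h 24 min

9 h 24 min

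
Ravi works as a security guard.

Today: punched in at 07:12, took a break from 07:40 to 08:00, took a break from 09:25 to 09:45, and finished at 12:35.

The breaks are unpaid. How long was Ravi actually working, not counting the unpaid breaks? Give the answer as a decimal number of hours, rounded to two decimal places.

4.72 hours

Today: 07:12–12:35 = 5 h 23 min; less 40 min break → 4 h 43 min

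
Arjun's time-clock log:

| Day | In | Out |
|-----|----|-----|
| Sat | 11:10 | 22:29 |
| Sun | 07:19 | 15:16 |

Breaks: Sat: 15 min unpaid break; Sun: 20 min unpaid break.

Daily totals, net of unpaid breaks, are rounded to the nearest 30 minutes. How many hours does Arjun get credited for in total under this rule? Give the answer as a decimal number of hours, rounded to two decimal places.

Sat: 11:10–22:29 = 11 h 19 min − 15 min = 11 h 4 min → rounds to 11 h 0 min
Sun: 07:19–15:16 = 7 h 57 min − 20 min = 7 h 37 min → rounds to 7 h 30 min
Total credited: 18 h 30 min.

18.50 hours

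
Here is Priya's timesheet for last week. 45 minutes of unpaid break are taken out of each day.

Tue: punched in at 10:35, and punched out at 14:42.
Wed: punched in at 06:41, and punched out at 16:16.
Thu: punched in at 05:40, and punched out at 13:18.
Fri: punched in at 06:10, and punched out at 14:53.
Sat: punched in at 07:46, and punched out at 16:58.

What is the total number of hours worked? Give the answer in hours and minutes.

35 h 30 min

Tue: 10:35–14:42 = 4 h 7 min; less 45 min break → 3 h 22 min
Wed: 06:41–16:16 = 9 h 35 min; less 45 min break → 8 h 50 min
Thu: 05:40–13:18 = 7 h 38 min; less 45 min break → 6 h 53 min
Fri: 06:10–14:53 = 8 h 43 min; less 45 min break → 7 h 58 min
Sat: 07:46–16:58 = 9 h 12 min; less 45 min break → 8 h 27 min
Total: 3 h 22 min + 8 h 50 min + 6 h 53 min + 7 h 58 min + 8 h 27 min = 35 h 30 min.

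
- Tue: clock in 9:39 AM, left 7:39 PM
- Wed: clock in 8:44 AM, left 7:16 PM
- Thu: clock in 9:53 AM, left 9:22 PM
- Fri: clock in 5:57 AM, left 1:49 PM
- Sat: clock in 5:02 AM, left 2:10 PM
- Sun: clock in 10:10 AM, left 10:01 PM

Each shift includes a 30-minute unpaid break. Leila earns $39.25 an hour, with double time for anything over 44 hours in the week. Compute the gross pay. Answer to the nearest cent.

$2815.53

Tue: 9:39 AM–7:39 PM = 10 h 0 min; less 30 min break → 9 h 30 min
Wed: 8:44 AM–7:16 PM = 10 h 32 min; less 30 min break → 10 h 2 min
Thu: 9:53 AM–9:22 PM = 11 h 29 min; less 30 min break → 10 h 59 min
Fri: 5:57 AM–1:49 PM = 7 h 52 min; less 30 min break → 7 h 22 min
Sat: 5:02 AM–2:10 PM = 9 h 8 min; less 30 min break → 8 h 38 min
Sun: 10:10 AM–10:01 PM = 11 h 51 min; less 30 min break → 11 h 21 min
Total worked: 57 h 52 min = 3472 min.
Regular 44 h 0 min = 2640 min at $39.25/h; overtime 13 h 52 min = 832 min at $78.50/h.
Pay = (2640 × $39.25 + 832 × $78.50) ÷ 60 = $2815.53.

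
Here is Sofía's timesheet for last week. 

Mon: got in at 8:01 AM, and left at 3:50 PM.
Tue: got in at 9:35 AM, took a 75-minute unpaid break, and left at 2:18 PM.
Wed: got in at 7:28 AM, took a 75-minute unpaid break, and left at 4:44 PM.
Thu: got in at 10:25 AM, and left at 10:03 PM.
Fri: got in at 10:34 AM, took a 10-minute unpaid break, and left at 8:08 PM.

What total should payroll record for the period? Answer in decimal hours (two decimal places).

40.33 hours

Mon: 8:01 AM–3:50 PM = 7 h 49 min
Tue: 9:35 AM–2:18 PM = 4 h 43 min; less 75 min break → 3 h 28 min
Wed: 7:28 AM–4:44 PM = 9 h 16 min; less 75 min break → 8 h 1 min
Thu: 10:25 AM–10:03 PM = 11 h 38 min
Fri: 10:34 AM–8:08 PM = 9 h 34 min; less 10 min break → 9 h 24 min
Total: 7 h 49 min + 3 h 28 min + 8 h 1 min + 11 h 38 min + 9 h 24 min = 40 h 20 min.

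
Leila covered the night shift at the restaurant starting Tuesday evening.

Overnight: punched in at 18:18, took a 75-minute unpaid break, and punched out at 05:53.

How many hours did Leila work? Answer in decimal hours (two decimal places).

10.33 hours

Overnight: 18:18 → midnight = 5 h 42 min; midnight → 05:53 = 5 h 53 min; span 11 h 35 min; less 75 min break → 10 h 20 min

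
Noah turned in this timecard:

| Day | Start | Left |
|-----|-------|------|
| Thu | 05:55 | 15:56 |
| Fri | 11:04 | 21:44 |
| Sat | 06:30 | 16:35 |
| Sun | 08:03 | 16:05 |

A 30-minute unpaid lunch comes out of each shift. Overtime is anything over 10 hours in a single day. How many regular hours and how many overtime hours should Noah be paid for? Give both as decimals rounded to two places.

Regular 36.63 hours, overtime 0.17 hours

Thu: 05:55–15:56 = 10 h 1 min; less 30 min break → 9 h 31 min
Fri: 11:04–21:44 = 10 h 40 min; less 30 min break → 10 h 10 min
Sat: 06:30–16:35 = 10 h 5 min; less 30 min break → 9 h 35 min
Sun: 08:03–16:05 = 8 h 2 min; less 30 min break → 7 h 32 min
Thu reg 9 h 31 min / OT 0 h 0 min; Fri reg 10 h 0 min / OT 0 h 10 min; Sat reg 9 h 35 min / OT 0 h 0 min; Sun reg 7 h 32 min / OT 0 h 0 min.
Totals: regular 36 h 38 min, overtime 0 h 10 min.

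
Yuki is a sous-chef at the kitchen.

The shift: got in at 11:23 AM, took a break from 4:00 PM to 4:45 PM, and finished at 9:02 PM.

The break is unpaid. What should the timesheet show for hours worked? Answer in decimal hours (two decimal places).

The shift: 11:23 AM–9:02 PM = 9 h 39 min; less 45 min break → 8 h 54 min

8.90 hours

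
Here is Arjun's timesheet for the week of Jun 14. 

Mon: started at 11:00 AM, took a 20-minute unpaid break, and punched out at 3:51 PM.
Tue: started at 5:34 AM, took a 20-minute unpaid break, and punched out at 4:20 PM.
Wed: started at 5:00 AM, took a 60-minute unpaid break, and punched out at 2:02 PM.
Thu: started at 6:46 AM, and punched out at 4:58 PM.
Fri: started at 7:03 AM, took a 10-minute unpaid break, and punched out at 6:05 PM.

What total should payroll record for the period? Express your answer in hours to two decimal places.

Mon: 11:00 AM–3:51 PM = 4 h 51 min; less 20 min break → 4 h 31 min
Tue: 5:34 AM–4:20 PM = 10 h 46 min; less 20 min break → 10 h 26 min
Wed: 5:00 AM–2:02 PM = 9 h 2 min; less 60 min break → 8 h 2 min
Thu: 6:46 AM–4:58 PM = 10 h 12 min
Fri: 7:03 AM–6:05 PM = 11 h 2 min; less 10 min break → 10 h 52 min
Total: 4 h 31 min + 10 h 26 min + 8 h 2 min + 10 h 12 min + 10 h 52 min = 44 h 3 min.

44.05 hours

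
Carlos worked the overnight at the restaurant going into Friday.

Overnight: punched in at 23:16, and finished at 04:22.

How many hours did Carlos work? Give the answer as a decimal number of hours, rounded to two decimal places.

Overnight: 23:16 → midnight = 0 h 44 min; midnight → 04:22 = 4 h 22 min; span 5 h 6 min

5.10 hours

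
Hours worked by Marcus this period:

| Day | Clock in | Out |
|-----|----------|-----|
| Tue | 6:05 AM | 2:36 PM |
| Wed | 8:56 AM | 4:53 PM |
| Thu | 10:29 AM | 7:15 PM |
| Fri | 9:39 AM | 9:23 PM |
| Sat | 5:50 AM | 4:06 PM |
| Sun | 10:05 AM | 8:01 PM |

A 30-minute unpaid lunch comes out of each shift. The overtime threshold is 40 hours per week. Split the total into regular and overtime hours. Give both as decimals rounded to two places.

Tue: 6:05 AM–2:36 PM = 8 h 31 min; less 30 min break → 8 h 1 min
Wed: 8:56 AM–4:53 PM = 7 h 57 min; less 30 min break → 7 h 27 min
Thu: 10:29 AM–7:15 PM = 8 h 46 min; less 30 min break → 8 h 16 min
Fri: 9:39 AM–9:23 PM = 11 h 44 min; less 30 min break → 11 h 14 min
Sat: 5:50 AM–4:06 PM = 10 h 16 min; less 30 min break → 9 h 46 min
Sun: 10:05 AM–8:01 PM = 9 h 56 min; less 30 min break → 9 h 26 min
Total worked: 54 h 10 min = 54.17 h.
Threshold 40 h → overtime 14 h 10 min, regular 40 h 0 min.

Regular 40.00 hours, overtime 14.17 hours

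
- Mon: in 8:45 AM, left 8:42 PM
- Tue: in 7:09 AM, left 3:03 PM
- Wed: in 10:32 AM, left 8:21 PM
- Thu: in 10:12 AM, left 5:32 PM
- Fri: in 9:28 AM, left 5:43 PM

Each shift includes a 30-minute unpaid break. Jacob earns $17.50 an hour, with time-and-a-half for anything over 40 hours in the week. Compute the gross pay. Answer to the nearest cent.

Mon: 8:45 AM–8:42 PM = 11 h 57 min; less 30 min break → 11 h 27 min
Tue: 7:09 AM–3:03 PM = 7 h 54 min; less 30 min break → 7 h 24 min
Wed: 10:32 AM–8:21 PM = 9 h 49 min; less 30 min break → 9 h 19 min
Thu: 10:12 AM–5:32 PM = 7 h 20 min; less 30 min break → 6 h 50 min
Fri: 9:28 AM–5:43 PM = 8 h 15 min; less 30 min break → 7 h 45 min
Total worked: 42 h 45 min = 2565 min.
Regular 40 h 0 min = 2400 min at $17.50/h; overtime 2 h 45 min = 165 min at $26.25/h.
Pay = (2400 × $17.50 + 165 × $26.25) ÷ 60 = $772.19.

$772.19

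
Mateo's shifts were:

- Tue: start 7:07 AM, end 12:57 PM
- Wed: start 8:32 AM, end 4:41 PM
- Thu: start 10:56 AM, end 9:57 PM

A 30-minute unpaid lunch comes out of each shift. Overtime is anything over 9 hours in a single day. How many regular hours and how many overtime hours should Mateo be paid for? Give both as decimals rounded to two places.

Tue: 7:07 AM–12:57 PM = 5 h 50 min; less 30 min break → 5 h 20 min
Wed: 8:32 AM–4:41 PM = 8 h 9 min; less 30 min break → 7 h 39 min
Thu: 10:56 AM–9:57 PM = 11 h 1 min; less 30 min break → 10 h 31 min
Tue reg 5 h 20 min / OT 0 h 0 min; Wed reg 7 h 39 min / OT 0 h 0 min; Thu reg 9 h 0 min / OT 1 h 31 min.
Totals: regular 21 h 59 min, overtime 1 h 31 min.

Regular 21.98 hours, overtime 1.52 hours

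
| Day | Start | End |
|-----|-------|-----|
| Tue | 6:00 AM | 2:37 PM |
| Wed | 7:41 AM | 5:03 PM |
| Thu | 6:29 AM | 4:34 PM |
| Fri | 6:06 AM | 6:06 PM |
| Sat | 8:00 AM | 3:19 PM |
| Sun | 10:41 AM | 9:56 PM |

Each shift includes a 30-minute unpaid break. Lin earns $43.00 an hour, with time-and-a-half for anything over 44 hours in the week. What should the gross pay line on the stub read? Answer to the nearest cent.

Tue: 6:00 AM–2:37 PM = 8 h 37 min; less 30 min break → 8 h 7 min
Wed: 7:41 AM–5:03 PM = 9 h 22 min; less 30 min break → 8 h 52 min
Thu: 6:29 AM–4:34 PM = 10 h 5 min; less 30 min break → 9 h 35 min
Fri: 6:06 AM–6:06 PM = 12 h 0 min; less 30 min break → 11 h 30 min
Sat: 8:00 AM–3:19 PM = 7 h 19 min; less 30 min break → 6 h 49 min
Sun: 10:41 AM–9:56 PM = 11 h 15 min; less 30 min break → 10 h 45 min
Total worked: 55 h 38 min = 3338 min.
Regular 44 h 0 min = 2640 min at $43.00/h; overtime 11 h 38 min = 698 min at $64.50/h.
Pay = (2640 × $43.00 + 698 × $64.50) ÷ 60 = $2642.35.

$2642.35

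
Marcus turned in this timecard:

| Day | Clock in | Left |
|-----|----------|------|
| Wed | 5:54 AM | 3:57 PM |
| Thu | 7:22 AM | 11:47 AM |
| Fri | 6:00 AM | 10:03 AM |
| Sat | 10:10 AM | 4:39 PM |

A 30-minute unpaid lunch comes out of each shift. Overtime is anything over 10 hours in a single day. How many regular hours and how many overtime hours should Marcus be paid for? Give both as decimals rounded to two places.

Wed: 5:54 AM–3:57 PM = 10 h 3 min; less 30 min break → 9 h 33 min
Thu: 7:22 AM–11:47 AM = 4 h 25 min; less 30 min break → 3 h 55 min
Fri: 6:00 AM–10:03 AM = 4 h 3 min; less 30 min break → 3 h 33 min
Sat: 10:10 AM–4:39 PM = 6 h 29 min; less 30 min break → 5 h 59 min
Wed reg 9 h 33 min / OT 0 h 0 min; Thu reg 3 h 55 min / OT 0 h 0 min; Fri reg 3 h 33 min / OT 0 h 0 min; Sat reg 5 h 59 min / OT 0 h 0 min.
Totals: regular 23 h 0 min, overtime 0 h 0 min.

Regular 23.00 hours, overtime 0.00 hours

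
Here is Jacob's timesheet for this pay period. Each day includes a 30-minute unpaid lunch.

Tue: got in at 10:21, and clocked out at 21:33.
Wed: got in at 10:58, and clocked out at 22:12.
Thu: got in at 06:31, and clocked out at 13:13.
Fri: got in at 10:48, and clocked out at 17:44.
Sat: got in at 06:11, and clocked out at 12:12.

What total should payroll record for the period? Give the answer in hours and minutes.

Tue: 10:21–21:33 = 11 h 12 min; less 30 min break → 10 h 42 min
Wed: 10:58–22:12 = 11 h 14 min; less 30 min break → 10 h 44 min
Thu: 06:31–13:13 = 6 h 42 min; less 30 min break → 6 h 12 min
Fri: 10:48–17:44 = 6 h 56 min; less 30 min break → 6 h 26 min
Sat: 06:11–12:12 = 6 h 1 min; less 30 min break → 5 h 31 min
Total: 10 h 42 min + 10 h 44 min + 6 h 12 min + 6 h 26 min + 5 h 31 min = 39 h 35 min.

39 h 35 min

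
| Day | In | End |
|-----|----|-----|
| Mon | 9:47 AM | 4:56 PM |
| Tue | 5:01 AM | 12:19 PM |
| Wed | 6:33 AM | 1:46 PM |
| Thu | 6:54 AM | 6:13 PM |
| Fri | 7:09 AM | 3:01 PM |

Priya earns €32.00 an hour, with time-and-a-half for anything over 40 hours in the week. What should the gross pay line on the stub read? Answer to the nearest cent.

Mon: 9:47 AM–4:56 PM = 7 h 9 min
Tue: 5:01 AM–12:19 PM = 7 h 18 min
Wed: 6:33 AM–1:46 PM = 7 h 13 min
Thu: 6:54 AM–6:13 PM = 11 h 19 min
Fri: 7:09 AM–3:01 PM = 7 h 52 min
Total worked: 40 h 51 min = 2451 min.
Regular 40 h 0 min = 2400 min at €32.00/h; overtime 0 h 51 min = 51 min at €48.00/h.
Pay = (2400 × €32.00 + 51 × €48.00) ÷ 60 = €1320.80.

€1320.80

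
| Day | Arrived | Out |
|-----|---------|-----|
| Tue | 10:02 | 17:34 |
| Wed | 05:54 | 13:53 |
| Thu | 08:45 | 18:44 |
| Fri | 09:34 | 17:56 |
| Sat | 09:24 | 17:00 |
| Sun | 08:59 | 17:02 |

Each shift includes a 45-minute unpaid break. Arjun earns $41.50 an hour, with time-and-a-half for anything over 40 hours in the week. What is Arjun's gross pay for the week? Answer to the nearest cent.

Tue: 10:02–17:34 = 7 h 32 min; less 45 min break → 6 h 47 min
Wed: 05:54–13:53 = 7 h 59 min; less 45 min break → 7 h 14 min
Thu: 08:45–18:44 = 9 h 59 min; less 45 min break → 9 h 14 min
Fri: 09:34–17:56 = 8 h 22 min; less 45 min break → 7 h 37 min
Sat: 09:24–17:00 = 7 h 36 min; less 45 min break → 6 h 51 min
Sun: 08:59–17:02 = 8 h 3 min; less 45 min break → 7 h 18 min
Total worked: 45 h 1 min = 2701 min.
Regular 40 h 0 min = 2400 min at $41.50/h; overtime 5 h 1 min = 301 min at $62.25/h.
Pay = (2400 × $41.50 + 301 × $62.25) ÷ 60 = $1972.29.

$1972.29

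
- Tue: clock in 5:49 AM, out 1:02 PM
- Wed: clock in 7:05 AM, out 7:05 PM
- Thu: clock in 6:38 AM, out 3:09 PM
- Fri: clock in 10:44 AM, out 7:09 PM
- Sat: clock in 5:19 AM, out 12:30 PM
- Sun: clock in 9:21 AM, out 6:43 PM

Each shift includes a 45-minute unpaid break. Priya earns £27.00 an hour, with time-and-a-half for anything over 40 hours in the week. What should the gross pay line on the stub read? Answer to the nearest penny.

Tue: 5:49 AM–1:02 PM = 7 h 13 min; less 45 min break → 6 h 28 min
Wed: 7:05 AM–7:05 PM = 12 h 0 min; less 45 min break → 11 h 15 min
Thu: 6:38 AM–3:09 PM = 8 h 31 min; less 45 min break → 7 h 46 min
Fri: 10:44 AM–7:09 PM = 8 h 25 min; less 45 min break → 7 h 40 min
Sat: 5:19 AM–12:30 PM = 7 h 11 min; less 45 min break → 6 h 26 min
Sun: 9:21 AM–6:43 PM = 9 h 22 min; less 45 min break → 8 h 37 min
Total worked: 48 h 12 min = 2892 min.
Regular 40 h 0 min = 2400 min at £27.00/h; overtime 8 h 12 min = 492 min at £40.50/h.
Pay = (2400 × £27.00 + 492 × £40.50) ÷ 60 = £1412.10.

£1412.10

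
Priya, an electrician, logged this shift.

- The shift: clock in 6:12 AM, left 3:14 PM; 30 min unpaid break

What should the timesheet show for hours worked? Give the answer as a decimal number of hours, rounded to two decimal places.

The shift: 6:12 AM–3:14 PM = 9 h 2 min; less 30 min break → 8 h 32 min

8.53 hours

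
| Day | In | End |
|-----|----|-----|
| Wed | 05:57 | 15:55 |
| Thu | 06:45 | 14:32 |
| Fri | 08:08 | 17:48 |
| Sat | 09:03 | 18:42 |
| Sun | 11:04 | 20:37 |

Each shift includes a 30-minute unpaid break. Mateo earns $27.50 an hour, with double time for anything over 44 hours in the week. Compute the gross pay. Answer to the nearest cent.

Wed: 05:57–15:55 = 9 h 58 min; less 30 min break → 9 h 28 min
Thu: 06:45–14:32 = 7 h 47 min; less 30 min break → 7 h 17 min
Fri: 08:08–17:48 = 9 h 40 min; less 30 min break → 9 h 10 min
Sat: 09:03–18:42 = 9 h 39 min; less 30 min break → 9 h 9 min
Sun: 11:04–20:37 = 9 h 33 min; less 30 min break → 9 h 3 min
Total worked: 44 h 7 min = 2647 min.
Regular 44 h 0 min = 2640 min at $27.50/h; overtime 0 h 7 min = 7 min at $55.00/h.
Pay = (2640 × $27.50 + 7 × $55.00) ÷ 60 = $1216.42.

$1216.42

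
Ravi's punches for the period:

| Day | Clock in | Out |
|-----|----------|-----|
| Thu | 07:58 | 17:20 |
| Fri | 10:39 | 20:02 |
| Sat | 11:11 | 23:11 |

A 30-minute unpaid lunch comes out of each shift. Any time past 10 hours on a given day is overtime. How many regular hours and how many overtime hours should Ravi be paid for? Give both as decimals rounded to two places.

Regular 27.75 hours, overtime 1.50 hours

Thu: 07:58–17:20 = 9 h 22 min; less 30 min break → 8 h 52 min
Fri: 10:39–20:02 = 9 h 23 min; less 30 min break → 8 h 53 min
Sat: 11:11–23:11 = 12 h 0 min; less 30 min break → 11 h 30 min
Thu reg 8 h 52 min / OT 0 h 0 min; Fri reg 8 h 53 min / OT 0 h 0 min; Sat reg 10 h 0 min / OT 1 h 30 min.
Totals: regular 27 h 45 min, overtime 1 h 30 min.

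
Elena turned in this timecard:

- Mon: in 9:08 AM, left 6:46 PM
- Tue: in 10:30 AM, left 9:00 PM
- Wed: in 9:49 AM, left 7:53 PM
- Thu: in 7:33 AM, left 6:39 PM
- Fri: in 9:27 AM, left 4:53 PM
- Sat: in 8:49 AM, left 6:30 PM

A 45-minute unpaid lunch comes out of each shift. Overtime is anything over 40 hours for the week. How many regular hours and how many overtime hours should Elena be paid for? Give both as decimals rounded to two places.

Regular 40.00 hours, overtime 13.92 hours

Mon: 9:08 AM–6:46 PM = 9 h 38 min; less 45 min break → 8 h 53 min
Tue: 10:30 AM–9:00 PM = 10 h 30 min; less 45 min break → 9 h 45 min
Wed: 9:49 AM–7:53 PM = 10 h 4 min; less 45 min break → 9 h 19 min
Thu: 7:33 AM–6:39 PM = 11 h 6 min; less 45 min break → 10 h 21 min
Fri: 9:27 AM–4:53 PM = 7 h 26 min; less 45 min break → 6 h 41 min
Sat: 8:49 AM–6:30 PM = 9 h 41 min; less 45 min break → 8 h 56 min
Total worked: 53 h 55 min = 53.92 h.
Threshold 40 h → overtime 13 h 55 min, regular 40 h 0 min.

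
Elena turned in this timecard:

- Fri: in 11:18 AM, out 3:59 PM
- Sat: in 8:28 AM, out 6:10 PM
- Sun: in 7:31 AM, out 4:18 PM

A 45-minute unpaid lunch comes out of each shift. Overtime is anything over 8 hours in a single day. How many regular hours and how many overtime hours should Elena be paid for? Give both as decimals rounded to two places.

Regular 19.93 hours, overtime 0.98 hours

Fri: 11:18 AM–3:59 PM = 4 h 41 min; less 45 min break → 3 h 56 min
Sat: 8:28 AM–6:10 PM = 9 h 42 min; less 45 min break → 8 h 57 min
Sun: 7:31 AM–4:18 PM = 8 h 47 min; less 45 min break → 8 h 2 min
Fri reg 3 h 56 min / OT 0 h 0 min; Sat reg 8 h 0 min / OT 0 h 57 min; Sun reg 8 h 0 min / OT 0 h 2 min.
Totals: regular 19 h 56 min, overtime 0 h 59 min.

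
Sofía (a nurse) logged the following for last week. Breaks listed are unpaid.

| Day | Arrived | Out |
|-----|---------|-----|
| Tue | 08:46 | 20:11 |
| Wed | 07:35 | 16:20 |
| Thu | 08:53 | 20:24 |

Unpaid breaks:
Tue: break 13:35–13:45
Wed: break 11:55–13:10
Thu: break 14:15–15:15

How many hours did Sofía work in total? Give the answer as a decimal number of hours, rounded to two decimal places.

Tue: 08:46–20:11 = 11 h 25 min; less 10 min break → 11 h 15 min
Wed: 07:35–16:20 = 8 h 45 min; less 75 min break → 7 h 30 min
Thu: 08:53–20:24 = 11 h 31 min; less 60 min break → 10 h 31 min
Total: 11 h 15 min + 7 h 30 min + 10 h 31 min = 29 h 16 min.

29.27 hours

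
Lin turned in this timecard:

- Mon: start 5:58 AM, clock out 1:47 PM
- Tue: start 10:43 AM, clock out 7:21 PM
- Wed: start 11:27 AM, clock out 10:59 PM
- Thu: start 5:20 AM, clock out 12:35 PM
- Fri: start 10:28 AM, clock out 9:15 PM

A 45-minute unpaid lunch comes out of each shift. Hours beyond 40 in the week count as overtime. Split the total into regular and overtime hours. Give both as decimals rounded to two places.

Regular 40.00 hours, overtime 2.27 hours

Mon: 5:58 AM–1:47 PM = 7 h 49 min; less 45 min break → 7 h 4 min
Tue: 10:43 AM–7:21 PM = 8 h 38 min; less 45 min break → 7 h 53 min
Wed: 11:27 AM–10:59 PM = 11 h 32 min; less 45 min break → 10 h 47 min
Thu: 5:20 AM–12:35 PM = 7 h 15 min; less 45 min break → 6 h 30 min
Fri: 10:28 AM–9:15 PM = 10 h 47 min; less 45 min break → 10 h 2 min
Total worked: 42 h 16 min = 42.27 h.
Threshold 40 h → overtime 2 h 16 min, regular 40 h 0 min.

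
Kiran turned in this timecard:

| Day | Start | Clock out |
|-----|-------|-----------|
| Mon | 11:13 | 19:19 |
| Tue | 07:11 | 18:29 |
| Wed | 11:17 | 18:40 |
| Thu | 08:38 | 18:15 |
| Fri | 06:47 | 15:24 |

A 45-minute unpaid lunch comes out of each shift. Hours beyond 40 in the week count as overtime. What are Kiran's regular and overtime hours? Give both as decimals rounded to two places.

Regular 40.00 hours, overtime 1.27 hours

Mon: 11:13–19:19 = 8 h 6 min; less 45 min break → 7 h 21 min
Tue: 07:11–18:29 = 11 h 18 min; less 45 min break → 10 h 33 min
Wed: 11:17–18:40 = 7 h 23 min; less 45 min break → 6 h 38 min
Thu: 08:38–18:15 = 9 h 37 min; less 45 min break → 8 h 52 min
Fri: 06:47–15:24 = 8 h 37 min; less 45 min break → 7 h 52 min
Total worked: 41 h 16 min = 41.27 h.
Threshold 40 h → overtime 1 h 16 min, regular 40 h 0 min.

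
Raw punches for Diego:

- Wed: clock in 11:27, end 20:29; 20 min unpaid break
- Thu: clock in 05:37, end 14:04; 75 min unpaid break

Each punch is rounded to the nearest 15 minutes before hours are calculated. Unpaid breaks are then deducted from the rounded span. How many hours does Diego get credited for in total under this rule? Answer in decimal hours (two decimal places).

15.92 hours

Wed: in 11:27→11:30, out 20:29→20:30; 9 h 0 min − 20 min = 8 h 40 min
Thu: in 05:37→05:30, out 14:04→14:00; 8 h 30 min − 75 min = 7 h 15 min
Total credited: 15 h 55 min.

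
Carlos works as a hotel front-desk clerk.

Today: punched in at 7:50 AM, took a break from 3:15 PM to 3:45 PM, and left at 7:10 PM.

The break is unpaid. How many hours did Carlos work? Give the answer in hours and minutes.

10 h 50 min

Today: 7:50 AM–7:10 PM = 11 h 20 min; less 30 min break → 10 h 50 min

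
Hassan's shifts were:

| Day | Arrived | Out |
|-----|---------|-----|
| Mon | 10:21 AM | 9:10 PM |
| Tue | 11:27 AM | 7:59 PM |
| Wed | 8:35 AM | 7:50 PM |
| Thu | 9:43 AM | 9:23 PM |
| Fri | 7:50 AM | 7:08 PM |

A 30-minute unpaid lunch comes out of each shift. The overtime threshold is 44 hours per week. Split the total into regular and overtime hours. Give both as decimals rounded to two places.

Regular 44.00 hours, overtime 7.07 hours

Mon: 10:21 AM–9:10 PM = 10 h 49 min; less 30 min break → 10 h 19 min
Tue: 11:27 AM–7:59 PM = 8 h 32 min; less 30 min break → 8 h 2 min
Wed: 8:35 AM–7:50 PM = 11 h 15 min; less 30 min break → 10 h 45 min
Thu: 9:43 AM–9:23 PM = 11 h 40 min; less 30 min break → 11 h 10 min
Fri: 7:50 AM–7:08 PM = 11 h 18 min; less 30 min break → 10 h 48 min
Total worked: 51 h 4 min = 51.07 h.
Threshold 44 h → overtime 7 h 4 min, regular 44 h 0 min.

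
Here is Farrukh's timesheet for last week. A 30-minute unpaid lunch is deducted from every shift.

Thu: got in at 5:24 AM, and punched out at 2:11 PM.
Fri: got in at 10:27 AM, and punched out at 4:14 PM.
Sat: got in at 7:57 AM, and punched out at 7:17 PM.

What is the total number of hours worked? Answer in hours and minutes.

24 h 24 min

Thu: 5:24 AM–2:11 PM = 8 h 47 min; less 30 min break → 8 h 17 min
Fri: 10:27 AM–4:14 PM = 5 h 47 min; less 30 min break → 5 h 17 min
Sat: 7:57 AM–7:17 PM = 11 h 20 min; less 30 min break → 10 h 50 min
Total: 8 h 17 min + 5 h 17 min + 10 h 50 min = 24 h 24 min.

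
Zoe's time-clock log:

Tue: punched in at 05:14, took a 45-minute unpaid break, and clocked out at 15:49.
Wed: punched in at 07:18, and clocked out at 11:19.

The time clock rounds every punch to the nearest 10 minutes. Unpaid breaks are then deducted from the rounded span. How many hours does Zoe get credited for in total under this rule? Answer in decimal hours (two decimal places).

Tue: in 05:14→05:10, out 15:49→15:50; 10 h 40 min − 45 min = 9 h 55 min
Wed: in 07:18→07:20, out 11:19→11:20; 4 h 0 min
Total credited: 13 h 55 min.

13.92 hours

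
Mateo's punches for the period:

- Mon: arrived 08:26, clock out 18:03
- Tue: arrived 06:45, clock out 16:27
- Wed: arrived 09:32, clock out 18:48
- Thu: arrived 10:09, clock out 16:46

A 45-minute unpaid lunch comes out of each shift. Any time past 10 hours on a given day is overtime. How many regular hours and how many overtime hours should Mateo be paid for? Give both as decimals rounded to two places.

Mon: 08:26–18:03 = 9 h 37 min; less 45 min break → 8 h 52 min
Tue: 06:45–16:27 = 9 h 42 min; less 45 min break → 8 h 57 min
Wed: 09:32–18:48 = 9 h 16 min; less 45 min break → 8 h 31 min
Thu: 10:09–16:46 = 6 h 37 min; less 45 min break → 5 h 52 min
Mon reg 8 h 52 min / OT 0 h 0 min; Tue reg 8 h 57 min / OT 0 h 0 min; Wed reg 8 h 31 min / OT 0 h 0 min; Thu reg 5 h 52 min / OT 0 h 0 min.
Totals: regular 32 h 12 min, overtime 0 h 0 min.

Regular 32.20 hours, overtime 0.00 hours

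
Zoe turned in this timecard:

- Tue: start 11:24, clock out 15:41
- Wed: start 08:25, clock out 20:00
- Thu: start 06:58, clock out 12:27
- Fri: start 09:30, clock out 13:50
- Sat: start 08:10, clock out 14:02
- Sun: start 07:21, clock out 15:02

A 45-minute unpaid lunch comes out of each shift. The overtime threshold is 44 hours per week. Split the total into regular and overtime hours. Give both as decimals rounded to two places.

Tue: 11:24–15:41 = 4 h 17 min; less 45 min break → 3 h 32 min
Wed: 08:25–20:00 = 11 h 35 min; less 45 min break → 10 h 50 min
Thu: 06:58–12:27 = 5 h 29 min; less 45 min break → 4 h 44 min
Fri: 09:30–13:50 = 4 h 20 min; less 45 min break → 3 h 35 min
Sat: 08:10–14:02 = 5 h 52 min; less 45 min break → 5 h 7 min
Sun: 07:21–15:02 = 7 h 41 min; less 45 min break → 6 h 56 min
Total worked: 34 h 44 min = 34.73 h.
Threshold 44 h → overtime 0 h 0 min, regular 34 h 44 min.

Regular 34.73 hours, overtime 0.00 hours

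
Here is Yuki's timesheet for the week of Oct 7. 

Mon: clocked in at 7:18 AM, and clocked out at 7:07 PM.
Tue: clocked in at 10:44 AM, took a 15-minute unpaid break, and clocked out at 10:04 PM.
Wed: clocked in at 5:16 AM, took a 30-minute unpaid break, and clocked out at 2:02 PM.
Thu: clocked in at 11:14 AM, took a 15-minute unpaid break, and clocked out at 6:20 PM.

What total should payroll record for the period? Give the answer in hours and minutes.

38 h 1 min

Mon: 7:18 AM–7:07 PM = 11 h 49 min
Tue: 10:44 AM–10:04 PM = 11 h 20 min; less 15 min break → 11 h 5 min
Wed: 5:16 AM–2:02 PM = 8 h 46 min; less 30 min break → 8 h 16 min
Thu: 11:14 AM–6:20 PM = 7 h 6 min; less 15 min break → 6 h 51 min
Total: 11 h 49 min + 11 h 5 min + 8 h 16 min + 6 h 51 min = 38 h 1 min.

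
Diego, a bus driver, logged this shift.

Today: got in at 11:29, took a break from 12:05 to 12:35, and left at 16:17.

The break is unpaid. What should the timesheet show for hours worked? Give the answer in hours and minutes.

4 h 18 min

Today: 11:29–16:17 = 4 h 48 min; less 30 min break → 4 h 18 min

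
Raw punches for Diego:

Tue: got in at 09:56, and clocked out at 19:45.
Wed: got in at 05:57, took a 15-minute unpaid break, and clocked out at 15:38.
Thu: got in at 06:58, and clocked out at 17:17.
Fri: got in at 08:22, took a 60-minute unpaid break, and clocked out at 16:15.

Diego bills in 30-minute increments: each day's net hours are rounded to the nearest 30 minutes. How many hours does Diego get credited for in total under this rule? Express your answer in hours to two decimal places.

Tue: 09:56–19:45 = 9 h 49 min → rounds to 10 h 0 min
Wed: 05:57–15:38 = 9 h 41 min − 15 min = 9 h 26 min → rounds to 9 h 30 min
Thu: 06:58–17:17 = 10 h 19 min → rounds to 10 h 30 min
Fri: 08:22–16:15 = 7 h 53 min − 60 min = 6 h 53 min → rounds to 7 h 0 min
Total credited: 37 h 0 min.

37.00 hours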